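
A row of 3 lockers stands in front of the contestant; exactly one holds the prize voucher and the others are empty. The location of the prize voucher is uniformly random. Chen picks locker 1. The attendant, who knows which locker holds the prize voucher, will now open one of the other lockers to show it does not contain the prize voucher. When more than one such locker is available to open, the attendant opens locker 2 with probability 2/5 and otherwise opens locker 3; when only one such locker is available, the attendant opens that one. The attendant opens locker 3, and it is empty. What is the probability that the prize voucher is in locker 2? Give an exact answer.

Consider each possible location of the prize voucher in turn.
If it is in locker 1 (prior 1/3): locker 2 is available but not opened, probability 3/5; weight (1/3)·(3/5) = 1/5.
If it is in locker 2 (prior 1/3): only locker 3 is available, probability 1; weight (1/3)·1 = 1/3.
If it is in locker 3 (prior 1/3): the attendant opened locker 3, so this case is ruled out; weight (1/3)·0 = 0.
The weights sum to 8/15.
So P(the prize voucher in locker 2 | the attendant opened locker 3) = (1/3) / (8/15) = 5/8.

5/8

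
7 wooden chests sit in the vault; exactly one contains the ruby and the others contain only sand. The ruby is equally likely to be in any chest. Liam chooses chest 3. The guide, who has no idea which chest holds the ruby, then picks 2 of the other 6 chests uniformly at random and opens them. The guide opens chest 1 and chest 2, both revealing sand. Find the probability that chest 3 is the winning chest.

1/5

Because the guide chose which chests to open without knowing where the ruby is, the choice is independent of the prize location. Learning that none of the 2 opened chests holds the ruby simply rules out those 2 locations and leaves the remaining 5 chests still equally likely by symmetry.
So P(the ruby in chest 3) = 1/5.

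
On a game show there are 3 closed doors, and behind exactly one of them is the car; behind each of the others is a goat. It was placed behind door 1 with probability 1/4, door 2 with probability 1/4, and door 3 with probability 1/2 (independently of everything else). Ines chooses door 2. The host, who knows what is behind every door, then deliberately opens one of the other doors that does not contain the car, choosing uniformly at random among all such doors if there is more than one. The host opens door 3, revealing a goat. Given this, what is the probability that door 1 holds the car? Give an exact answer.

Condition on the true location of the car.
If it is behind door 1 (prior 1/4): the host has no choice, probability 1; weight (1/4)·1 = 1/4.
If it is behind door 2 (prior 1/4): the host has 2 equally likely choices, so probability 1/2; weight (1/4)·(1/2) = 1/8.
If it is behind door 3 (prior 1/2): the host opened door 3, so this case is ruled out; weight (1/2)·0 = 0.
The weights sum to 3/8.
So P(the car behind door 1 | the host opened door 3) = (1/4) / (3/8) = 2/3.

2/3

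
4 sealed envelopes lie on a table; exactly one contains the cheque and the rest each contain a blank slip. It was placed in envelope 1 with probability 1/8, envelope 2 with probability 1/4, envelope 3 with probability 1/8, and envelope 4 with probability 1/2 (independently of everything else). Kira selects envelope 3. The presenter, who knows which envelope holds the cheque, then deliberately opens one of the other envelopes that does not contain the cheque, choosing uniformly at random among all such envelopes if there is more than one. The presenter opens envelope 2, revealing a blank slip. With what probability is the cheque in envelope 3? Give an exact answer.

Consider each possible location of the cheque in turn.
If it is in envelope 1 (prior 1/8): the presenter has 2 equally likely choices, so probability 1/2; weight (1/8)·(1/2) = 1/16.
If it is in envelope 2 (prior 1/4): the presenter opened envelope 2, so this case is ruled out; weight (1/4)·0 = 0.
If it is in envelope 3 (prior 1/8): the presenter has 3 equally likely choices, so probability 1/3; weight (1/8)·(1/3) = 1/24.
If it is in envelope 4 (prior 1/2): the presenter has 2 equally likely choices, so probability 1/2; weight (1/2)·(1/2) = 1/4.
The weights sum to 17/48.
So P(the cheque in envelope 3 | the presenter opened envelope 2) = (1/24) / (17/48) = 2/17.

2/17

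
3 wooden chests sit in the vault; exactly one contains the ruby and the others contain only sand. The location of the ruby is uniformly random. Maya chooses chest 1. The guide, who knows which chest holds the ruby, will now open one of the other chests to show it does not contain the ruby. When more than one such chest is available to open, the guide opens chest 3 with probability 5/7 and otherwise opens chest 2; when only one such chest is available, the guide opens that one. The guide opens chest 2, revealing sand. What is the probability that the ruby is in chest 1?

Condition on the true location of the ruby.
If it is in chest 1 (prior 1/3): chest 3 is available but not opened, probability 2/7; weight (1/3)·(2/7) = 2/21.
If it is in chest 2 (prior 1/3): the guide opened chest 2, so this case is ruled out; weight (1/3)·0 = 0.
If it is in chest 3 (prior 1/3): only chest 2 is available, probability 1; weight (1/3)·1 = 1/3.
The weights sum to 3/7.
So P(the ruby in chest 1 | the guide opened chest 2) = (2/21) / (3/7) = 2/9.

2/9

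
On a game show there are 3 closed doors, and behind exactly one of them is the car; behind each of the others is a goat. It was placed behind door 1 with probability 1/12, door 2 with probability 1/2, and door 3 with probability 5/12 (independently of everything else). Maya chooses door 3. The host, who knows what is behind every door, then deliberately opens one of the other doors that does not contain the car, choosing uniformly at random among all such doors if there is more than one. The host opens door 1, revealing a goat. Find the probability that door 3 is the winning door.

5/17

Apply Bayes' rule, conditioning on where the car actually is.
If it is behind door 1 (prior 1/12): the host opened door 1, so this case is ruled out; weight (1/12)·0 = 0.
If it is behind door 2 (prior 1/2): the host has no choice, probability 1; weight (1/2)·1 = 1/2.
If it is behind door 3 (prior 5/12): the host has 2 equally likely choices, so probability 1/2; weight (5/12)·(1/2) = 5/24.
The weights sum to 17/24.
So P(the car behind door 3 | the host opened door 1) = (5/24) / (17/24) = 5/17.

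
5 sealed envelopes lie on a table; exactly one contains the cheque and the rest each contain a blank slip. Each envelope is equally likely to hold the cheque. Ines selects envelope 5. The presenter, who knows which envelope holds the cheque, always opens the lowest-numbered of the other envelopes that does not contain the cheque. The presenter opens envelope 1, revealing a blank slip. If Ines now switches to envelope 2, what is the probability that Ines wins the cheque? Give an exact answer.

Condition on the true location of the cheque.
If it is in envelope 1 (prior 1/5): the presenter opened envelope 1, so this case is ruled out; weight (1/5)·0 = 0.
If it is in any of envelopes 2, 3, 4, and 5 (prior 1/5 each): envelope 1 is the lowest-numbered option available, probability 1; weight (1/5)·1 = 1/5 each.
The weights sum to 4/5.
So P(the cheque in envelope 2 | the presenter opened envelope 1) = (1/5) / (4/5) = 1/4.

1/4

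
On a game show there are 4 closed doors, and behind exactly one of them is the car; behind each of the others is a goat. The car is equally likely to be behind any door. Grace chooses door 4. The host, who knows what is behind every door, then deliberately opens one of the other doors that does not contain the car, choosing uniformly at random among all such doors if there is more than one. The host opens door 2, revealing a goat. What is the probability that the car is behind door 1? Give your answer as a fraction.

Apply Bayes' rule, conditioning on where the car actually is.
If it is behind either of doors 1 and 3 (prior 1/4 each): the host has 2 equally likely choices, so probability 1/2; weight (1/4)·(1/2) = 1/8 each.
If it is behind door 2 (prior 1/4): the host opened door 2, so this case is ruled out; weight (1/4)·0 = 0.
If it is behind door 4 (prior 1/4): the host has 3 equally likely choices, so probability 1/3; weight (1/4)·(1/3) = 1/12.
The weights sum to 1/3.
So P(the car behind door 1 | the host opened door 2) = (1/8) / (1/3) = 3/8.

3/8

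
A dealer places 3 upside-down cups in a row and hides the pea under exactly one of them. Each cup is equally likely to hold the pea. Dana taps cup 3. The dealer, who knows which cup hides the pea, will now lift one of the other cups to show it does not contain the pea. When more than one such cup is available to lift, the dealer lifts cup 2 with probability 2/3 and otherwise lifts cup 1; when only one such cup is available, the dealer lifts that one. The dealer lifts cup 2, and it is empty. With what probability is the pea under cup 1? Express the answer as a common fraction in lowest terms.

3/5

Consider each possible location of the pea in turn.
If it is under cup 1 (prior 1/3): only cup 2 is available, probability 1; weight (1/3)·1 = 1/3.
If it is under cup 2 (prior 1/3): the dealer opened cup 2, so this case is ruled out; weight (1/3)·0 = 0.
If it is under cup 3 (prior 1/3): cup 2 is available, opened with probability 2/3; weight (1/3)·(2/3) = 2/9.
The weights sum to 5/9.
So P(the pea under cup 1 | the dealer opened cup 2) = (1/3) / (5/9) = 3/5.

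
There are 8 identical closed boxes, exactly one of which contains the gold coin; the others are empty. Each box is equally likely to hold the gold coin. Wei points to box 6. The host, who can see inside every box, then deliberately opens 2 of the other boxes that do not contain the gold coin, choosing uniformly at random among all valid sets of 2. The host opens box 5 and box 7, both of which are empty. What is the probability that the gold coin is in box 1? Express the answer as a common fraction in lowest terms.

7/40

Apply Bayes' rule, conditioning on where the gold coin actually is.
If it is in any of boxes 1, 2, 3, 4, and 8 (prior 1/8 each): the host has 15 equally likely choices, so probability 1/15; weight (1/8)·(1/15) = 1/120 each.
If it is in either of boxes 5 and 7 (prior 1/8 each): that box was opened and seen not to hold the prize — ruled out; weight (1/8)·0 = 0 each.
If it is in box 6 (prior 1/8): the host has 21 equally likely choices, so probability 1/21; weight (1/8)·(1/21) = 1/168.
The weights sum to 1/21.
So P(the gold coin in box 1 | the host opened box 5 and box 7) = (1/120) / (1/21) = 7/40.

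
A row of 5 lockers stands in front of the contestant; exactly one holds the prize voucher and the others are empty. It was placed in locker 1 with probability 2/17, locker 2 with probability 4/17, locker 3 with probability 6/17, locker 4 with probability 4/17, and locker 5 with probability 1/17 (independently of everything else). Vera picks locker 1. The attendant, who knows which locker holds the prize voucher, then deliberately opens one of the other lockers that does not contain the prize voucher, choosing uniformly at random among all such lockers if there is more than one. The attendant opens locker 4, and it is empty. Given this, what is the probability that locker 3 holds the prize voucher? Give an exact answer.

12/25

Condition on the true location of the prize voucher.
If it is in locker 1 (prior 2/17): the attendant has 4 equally likely choices, so probability 1/4; weight (2/17)·(1/4) = 1/34.
If it is in locker 2 (prior 4/17): the attendant has 3 equally likely choices, so probability 1/3; weight (4/17)·(1/3) = 4/51.
If it is in locker 3 (prior 6/17): the attendant has 3 equally likely choices, so probability 1/3; weight (6/17)·(1/3) = 2/17.
If it is in locker 4 (prior 4/17): the attendant opened locker 4, so this case is ruled out; weight (4/17)·0 = 0.
If it is in locker 5 (prior 1/17): the attendant has 3 equally likely choices, so probability 1/3; weight (1/17)·(1/3) = 1/51.
The weights sum to 25/102.
So P(the prize voucher in locker 3 | the attendant opened locker 4) = (2/17) / (25/102) = 12/25.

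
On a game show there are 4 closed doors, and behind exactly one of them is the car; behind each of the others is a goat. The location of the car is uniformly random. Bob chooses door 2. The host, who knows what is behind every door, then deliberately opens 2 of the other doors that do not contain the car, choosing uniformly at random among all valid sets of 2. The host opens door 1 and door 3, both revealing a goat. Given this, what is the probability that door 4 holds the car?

3/4

Apply Bayes' rule, conditioning on where the car actually is.
If it is behind either of doors 1 and 3 (prior 1/4 each): that door was opened and seen not to hold the prize — ruled out; weight (1/4)·0 = 0 each.
If it is behind door 2 (prior 1/4): the host has 3 equally likely choices, so probability 1/3; weight (1/4)·(1/3) = 1/12.
If it is behind door 4 (prior 1/4): the host has no choice, probability 1; weight (1/4)·1 = 1/4.
The weights sum to 1/3.
So P(the car behind door 4 | the host opened door 1 and door 3) = (1/4) / (1/3) = 3/4.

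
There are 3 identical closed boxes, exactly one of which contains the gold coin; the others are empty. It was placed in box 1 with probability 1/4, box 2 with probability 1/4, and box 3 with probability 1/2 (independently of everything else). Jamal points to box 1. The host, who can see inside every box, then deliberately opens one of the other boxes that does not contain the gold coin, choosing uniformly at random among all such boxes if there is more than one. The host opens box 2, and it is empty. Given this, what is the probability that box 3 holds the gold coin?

4/5

Apply Bayes' rule, conditioning on where the gold coin actually is.
If it is in box 1 (prior 1/4): the host has 2 equally likely choices, so probability 1/2; weight (1/4)·(1/2) = 1/8.
If it is in box 2 (prior 1/4): the host opened box 2, so this case is ruled out; weight (1/4)·0 = 0.
If it is in box 3 (prior 1/2): the host has no choice, probability 1; weight (1/2)·1 = 1/2.
The weights sum to 5/8.
So P(the gold coin in box 3 | the host opened box 2) = (1/2) / (5/8) = 4/5.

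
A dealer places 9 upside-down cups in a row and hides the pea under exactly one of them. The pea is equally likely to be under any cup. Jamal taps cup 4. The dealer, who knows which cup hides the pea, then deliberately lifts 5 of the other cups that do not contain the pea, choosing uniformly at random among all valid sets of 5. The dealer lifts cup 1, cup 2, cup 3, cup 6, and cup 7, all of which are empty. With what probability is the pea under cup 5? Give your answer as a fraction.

Consider each possible location of the pea in turn.
If it is under any of cups 1, 2, 3, 6, and 7 (prior 1/9 each): that cup was opened and seen not to hold the prize — ruled out; weight (1/9)·0 = 0 each.
If it is under cup 4 (prior 1/9): the dealer has 56 equally likely choices, so probability 1/56; weight (1/9)·(1/56) = 1/504.
If it is under any of cups 5, 8, and 9 (prior 1/9 each): the dealer has 21 equally likely choices, so probability 1/21; weight (1/9)·(1/21) = 1/189 each.
The weights sum to 1/56.
So P(the pea under cup 5 | the dealer opened cup 1, cup 2, cup 3, cup 6, and cup 7) = (1/189) / (1/56) = 8/27.

8/27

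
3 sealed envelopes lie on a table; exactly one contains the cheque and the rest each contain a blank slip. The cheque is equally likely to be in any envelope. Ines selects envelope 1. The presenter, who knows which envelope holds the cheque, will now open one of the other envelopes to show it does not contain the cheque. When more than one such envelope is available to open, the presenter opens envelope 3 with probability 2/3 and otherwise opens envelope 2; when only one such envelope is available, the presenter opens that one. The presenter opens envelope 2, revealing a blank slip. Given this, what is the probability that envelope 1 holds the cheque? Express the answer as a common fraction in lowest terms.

Apply Bayes' rule, conditioning on where the cheque actually is.
If it is in envelope 1 (prior 1/3): envelope 3 is available but not opened, probability 1/3; weight (1/3)·(1/3) = 1/9.
If it is in envelope 2 (prior 1/3): the presenter opened envelope 2, so this case is ruled out; weight (1/3)·0 = 0.
If it is in envelope 3 (prior 1/3): only envelope 2 is available, probability 1; weight (1/3)·1 = 1/3.
The weights sum to 4/9.
So P(the cheque in envelope 1 | the presenter opened envelope 2) = (1/9) / (4/9) = 1/4.

1/4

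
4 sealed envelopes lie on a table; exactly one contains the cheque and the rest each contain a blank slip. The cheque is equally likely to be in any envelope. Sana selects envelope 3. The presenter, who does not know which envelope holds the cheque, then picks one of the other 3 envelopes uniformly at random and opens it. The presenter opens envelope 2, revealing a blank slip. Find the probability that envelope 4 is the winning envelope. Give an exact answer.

Consider each possible location of the cheque in turn.
If it is in any of envelopes 1, 3, and 4 (prior 1/4 each): the presenter picks envelope 2 with probability 1/3 regardless, and it is not the prize; weight (1/4)·(1/3) = 1/12 each.
If it is in envelope 2 (prior 1/4): the presenter opened envelope 2, so this case is ruled out; weight (1/4)·0 = 0.
The weights sum to 1/4.
So P(the cheque in envelope 4 | the presenter opened envelope 2) = (1/12) / (1/4) = 1/3.

1/3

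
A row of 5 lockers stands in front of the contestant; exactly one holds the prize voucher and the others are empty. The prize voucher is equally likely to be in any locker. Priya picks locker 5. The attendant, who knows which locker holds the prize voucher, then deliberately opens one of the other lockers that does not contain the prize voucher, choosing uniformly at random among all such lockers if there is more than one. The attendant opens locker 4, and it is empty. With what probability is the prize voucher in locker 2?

4/15

Consider each possible location of the prize voucher in turn.
If it is in any of lockers 1, 2, and 3 (prior 1/5 each): the attendant has 3 equally likely choices, so probability 1/3; weight (1/5)·(1/3) = 1/15 each.
If it is in locker 4 (prior 1/5): the attendant opened locker 4, so this case is ruled out; weight (1/5)·0 = 0.
If it is in locker 5 (prior 1/5): the attendant has 4 equally likely choices, so probability 1/4; weight (1/5)·(1/4) = 1/20.
The weights sum to 1/4.
So P(the prize voucher in locker 2 | the attendant opened locker 4) = (1/15) / (1/4) = 4/15.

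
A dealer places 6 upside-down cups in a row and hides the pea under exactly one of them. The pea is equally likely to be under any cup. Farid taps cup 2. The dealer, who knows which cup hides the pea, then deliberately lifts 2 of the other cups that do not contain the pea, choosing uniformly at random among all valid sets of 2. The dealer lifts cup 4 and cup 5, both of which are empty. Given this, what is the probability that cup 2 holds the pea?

1/6

Condition on the true location of the pea.
If it is under any of cups 1, 3, and 6 (prior 1/6 each): the dealer has 6 equally likely choices, so probability 1/6; weight (1/6)·(1/6) = 1/36 each.
If it is under cup 2 (prior 1/6): the dealer has 10 equally likely choices, so probability 1/10; weight (1/6)·(1/10) = 1/60.
If it is under either of cups 4 and 5 (prior 1/6 each): that cup was opened and seen not to hold the prize — ruled out; weight (1/6)·0 = 0 each.
The weights sum to 1/10.
So P(the pea under cup 2 | the dealer opened cup 4 and cup 5) = (1/60) / (1/10) = 1/6.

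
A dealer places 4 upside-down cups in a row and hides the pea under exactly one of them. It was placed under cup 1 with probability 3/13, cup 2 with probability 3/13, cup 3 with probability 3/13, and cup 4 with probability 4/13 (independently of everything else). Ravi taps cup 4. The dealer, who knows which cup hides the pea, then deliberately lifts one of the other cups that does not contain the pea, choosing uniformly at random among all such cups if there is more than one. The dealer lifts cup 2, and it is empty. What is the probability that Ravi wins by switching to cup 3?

Apply Bayes' rule, conditioning on where the pea actually is.
If it is under either of cups 1 and 3 (prior 3/13 each): the dealer has 2 equally likely choices, so probability 1/2; weight (3/13)·(1/2) = 3/26 each.
If it is under cup 2 (prior 3/13): the dealer opened cup 2, so this case is ruled out; weight (3/13)·0 = 0.
If it is under cup 4 (prior 4/13): the dealer has 3 equally likely choices, so probability 1/3; weight (4/13)·(1/3) = 4/39.
The weights sum to 1/3.
So P(the pea under cup 3 | the dealer opened cup 2) = (3/26) / (1/3) = 9/26.

9/26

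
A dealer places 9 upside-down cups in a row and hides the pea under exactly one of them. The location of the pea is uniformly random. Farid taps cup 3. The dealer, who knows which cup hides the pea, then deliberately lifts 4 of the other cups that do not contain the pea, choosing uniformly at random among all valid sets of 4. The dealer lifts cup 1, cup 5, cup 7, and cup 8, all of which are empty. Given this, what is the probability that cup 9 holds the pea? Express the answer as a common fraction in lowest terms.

Apply Bayes' rule, conditioning on where the pea actually is.
If it is under any of cups 1, 5, 7, and 8 (prior 1/9 each): that cup was opened and seen not to hold the prize — ruled out; weight (1/9)·0 = 0 each.
If it is under any of cups 2, 4, 6, and 9 (prior 1/9 each): the dealer has 35 equally likely choices, so probability 1/35; weight (1/9)·(1/35) = 1/315 each.
If it is under cup 3 (prior 1/9): the dealer has 70 equally likely choices, so probability 1/70; weight (1/9)·(1/70) = 1/630.
The weights sum to 1/70.
So P(the pea under cup 9 | the dealer opened cup 1, cup 5, cup 7, and cup 8) = (1/315) / (1/70) = 2/9.

2/9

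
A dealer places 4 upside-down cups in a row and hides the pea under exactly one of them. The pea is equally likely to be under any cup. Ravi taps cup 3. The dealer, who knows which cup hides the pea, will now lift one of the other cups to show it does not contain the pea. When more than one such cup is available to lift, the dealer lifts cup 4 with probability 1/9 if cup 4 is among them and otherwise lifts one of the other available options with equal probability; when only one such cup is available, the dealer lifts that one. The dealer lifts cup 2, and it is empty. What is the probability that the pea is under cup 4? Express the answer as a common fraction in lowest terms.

3/11

Condition on the true location of the pea.
If it is under cup 1 (prior 1/4): cup 4 is available but not opened, probability 8/9; weight (1/4)·(8/9) = 2/9.
If it is under cup 2 (prior 1/4): the dealer opened cup 2, so this case is ruled out; weight (1/4)·0 = 0.
If it is under cup 3 (prior 1/4): cup 4 is available but not opened; cup 2 gets probability (1 − 1/9)/2 = 4/9; weight (1/4)·(4/9) = 1/9.
If it is under cup 4 (prior 1/4): cup 4 holds the prize so is unavailable; the dealer chooses uniformly among the 2 others, probability 1/2; weight (1/4)·(1/2) = 1/8.
The weights sum to 11/24.
So P(the pea under cup 4 | the dealer opened cup 2) = (1/8) / (11/24) = 3/11.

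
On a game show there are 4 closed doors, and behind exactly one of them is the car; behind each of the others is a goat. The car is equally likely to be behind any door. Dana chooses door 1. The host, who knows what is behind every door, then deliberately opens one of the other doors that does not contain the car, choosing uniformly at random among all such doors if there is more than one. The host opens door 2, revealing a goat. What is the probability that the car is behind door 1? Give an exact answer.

1/4

Apply Bayes' rule, conditioning on where the car actually is.
If it is behind door 1 (prior 1/4): the host has 3 equally likely choices, so probability 1/3; weight (1/4)·(1/3) = 1/12.
If it is behind door 2 (prior 1/4): the host opened door 2, so this case is ruled out; weight (1/4)·0 = 0.
If it is behind either of doors 3 and 4 (prior 1/4 each): the host has 2 equally likely choices, so probability 1/2; weight (1/4)·(1/2) = 1/8 each.
The weights sum to 1/3.
So P(the car behind door 1 | the host opened door 2) = (1/12) / (1/3) = 1/4.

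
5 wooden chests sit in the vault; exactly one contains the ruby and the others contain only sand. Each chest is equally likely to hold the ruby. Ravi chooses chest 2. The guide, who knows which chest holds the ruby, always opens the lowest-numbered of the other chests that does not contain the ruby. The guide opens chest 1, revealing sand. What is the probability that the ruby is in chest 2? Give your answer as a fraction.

1/4

Apply Bayes' rule, conditioning on where the ruby actually is.
If it is in chest 1 (prior 1/5): the guide opened chest 1, so this case is ruled out; weight (1/5)·0 = 0.
If it is in any of chests 2, 3, 4, and 5 (prior 1/5 each): chest 1 is the lowest-numbered option available, probability 1; weight (1/5)·1 = 1/5 each.
The weights sum to 4/5.
So P(the ruby in chest 2 | the guide opened chest 1) = (1/5) / (4/5) = 1/4.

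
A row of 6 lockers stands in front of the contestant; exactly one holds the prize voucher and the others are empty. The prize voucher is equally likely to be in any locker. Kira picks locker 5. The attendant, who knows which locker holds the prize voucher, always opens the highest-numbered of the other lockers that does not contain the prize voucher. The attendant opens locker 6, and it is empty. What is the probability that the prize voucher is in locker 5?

Consider each possible location of the prize voucher in turn.
If it is in any of lockers 1, 2, 3, 4, and 5 (prior 1/6 each): locker 6 is the highest-numbered option available, probability 1; weight (1/6)·1 = 1/6 each.
If it is in locker 6 (prior 1/6): the attendant opened locker 6, so this case is ruled out; weight (1/6)·0 = 0.
The weights sum to 5/6.
So P(the prize voucher in locker 5 | the attendant opened locker 6) = (1/6) / (5/6) = 1/5.

1/5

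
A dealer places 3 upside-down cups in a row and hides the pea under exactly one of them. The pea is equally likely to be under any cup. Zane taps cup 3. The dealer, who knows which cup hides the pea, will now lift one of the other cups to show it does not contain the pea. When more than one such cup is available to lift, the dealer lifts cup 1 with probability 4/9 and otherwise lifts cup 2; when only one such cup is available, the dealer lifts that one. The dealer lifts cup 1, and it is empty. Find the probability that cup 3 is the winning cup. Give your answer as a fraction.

4/13

Condition on the true location of the pea.
If it is under cup 1 (prior 1/3): the dealer opened cup 1, so this case is ruled out; weight (1/3)·0 = 0.
If it is under cup 2 (prior 1/3): only cup 1 is available, probability 1; weight (1/3)·1 = 1/3.
If it is under cup 3 (prior 1/3): cup 1 is available, opened with probability 4/9; weight (1/3)·(4/9) = 4/27.
The weights sum to 13/27.
So P(the pea under cup 3 | the dealer opened cup 1) = (4/27) / (13/27) = 4/13.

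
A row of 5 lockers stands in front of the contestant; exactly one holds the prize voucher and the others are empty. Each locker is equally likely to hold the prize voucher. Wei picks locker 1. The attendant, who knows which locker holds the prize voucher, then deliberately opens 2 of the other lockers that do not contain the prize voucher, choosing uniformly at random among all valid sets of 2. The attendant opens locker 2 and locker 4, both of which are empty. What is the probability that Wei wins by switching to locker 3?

2/5

Apply Bayes' rule, conditioning on where the prize voucher actually is.
If it is in locker 1 (prior 1/5): the attendant has 6 equally likely choices, so probability 1/6; weight (1/5)·(1/6) = 1/30.
If it is in either of lockers 2 and 4 (prior 1/5 each): that locker was opened and seen not to hold the prize — ruled out; weight (1/5)·0 = 0 each.
If it is in either of lockers 3 and 5 (prior 1/5 each): the attendant has 3 equally likely choices, so probability 1/3; weight (1/5)·(1/3) = 1/15 each.
The weights sum to 1/6.
So P(the prize voucher in locker 3 | the attendant opened locker 2 and locker 4) = (1/15) / (1/6) = 2/5.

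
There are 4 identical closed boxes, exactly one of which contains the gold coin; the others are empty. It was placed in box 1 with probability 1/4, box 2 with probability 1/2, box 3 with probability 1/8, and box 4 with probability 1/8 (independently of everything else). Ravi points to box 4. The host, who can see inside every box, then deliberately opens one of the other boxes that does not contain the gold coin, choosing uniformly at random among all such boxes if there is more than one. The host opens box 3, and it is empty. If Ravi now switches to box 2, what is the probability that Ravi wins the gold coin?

Apply Bayes' rule, conditioning on where the gold coin actually is.
If it is in box 1 (prior 1/4): the host has 2 equally likely choices, so probability 1/2; weight (1/4)·(1/2) = 1/8.
If it is in box 2 (prior 1/2): the host has 2 equally likely choices, so probability 1/2; weight (1/2)·(1/2) = 1/4.
If it is in box 3 (prior 1/8): the host opened box 3, so this case is ruled out; weight (1/8)·0 = 0.
If it is in box 4 (prior 1/8): the host has 3 equally likely choices, so probability 1/3; weight (1/8)·(1/3) = 1/24.
The weights sum to 5/12.
So P(the gold coin in box 2 | the host opened box 3) = (1/4) / (5/12) = 3/5.

3/5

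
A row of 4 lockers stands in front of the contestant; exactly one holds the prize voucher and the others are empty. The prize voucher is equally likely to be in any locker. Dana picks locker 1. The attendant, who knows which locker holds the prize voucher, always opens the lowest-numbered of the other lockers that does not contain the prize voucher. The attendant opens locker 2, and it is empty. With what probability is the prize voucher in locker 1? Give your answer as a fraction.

Condition on the true location of the prize voucher.
If it is in any of lockers 1, 3, and 4 (prior 1/4 each): locker 2 is the lowest-numbered option available, probability 1; weight (1/4)·1 = 1/4 each.
If it is in locker 2 (prior 1/4): the attendant opened locker 2, so this case is ruled out; weight (1/4)·0 = 0.
The weights sum to 3/4.
So P(the prize voucher in locker 1 | the attendant opened locker 2) = (1/4) / (3/4) = 1/3.

1/3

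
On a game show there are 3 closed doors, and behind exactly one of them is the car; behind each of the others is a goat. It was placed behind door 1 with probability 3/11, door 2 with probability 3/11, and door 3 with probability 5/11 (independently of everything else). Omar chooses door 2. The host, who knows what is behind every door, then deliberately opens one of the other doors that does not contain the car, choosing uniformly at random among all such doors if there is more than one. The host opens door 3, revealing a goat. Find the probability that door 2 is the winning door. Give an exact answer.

Consider each possible location of the car in turn.
If it is behind door 1 (prior 3/11): the host has no choice, probability 1; weight (3/11)·1 = 3/11.
If it is behind door 2 (prior 3/11): the host has 2 equally likely choices, so probability 1/2; weight (3/11)·(1/2) = 3/22.
If it is behind door 3 (prior 5/11): the host opened door 3, so this case is ruled out; weight (5/11)·0 = 0.
The weights sum to 9/22.
So P(the car behind door 2 | the host opened door 3) = (3/22) / (9/22) = 1/3.

1/3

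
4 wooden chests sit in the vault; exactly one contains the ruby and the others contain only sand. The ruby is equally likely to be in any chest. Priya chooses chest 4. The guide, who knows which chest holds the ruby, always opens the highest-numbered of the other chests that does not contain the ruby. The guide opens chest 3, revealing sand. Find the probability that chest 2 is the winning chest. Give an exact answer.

Condition on the true location of the ruby.
If it is in any of chests 1, 2, and 4 (prior 1/4 each): chest 3 is the highest-numbered option available, probability 1; weight (1/4)·1 = 1/4 each.
If it is in chest 3 (prior 1/4): the guide opened chest 3, so this case is ruled out; weight (1/4)·0 = 0.
The weights sum to 3/4.
So P(the ruby in chest 2 | the guide opened chest 3) = (1/4) / (3/4) = 1/3.

1/3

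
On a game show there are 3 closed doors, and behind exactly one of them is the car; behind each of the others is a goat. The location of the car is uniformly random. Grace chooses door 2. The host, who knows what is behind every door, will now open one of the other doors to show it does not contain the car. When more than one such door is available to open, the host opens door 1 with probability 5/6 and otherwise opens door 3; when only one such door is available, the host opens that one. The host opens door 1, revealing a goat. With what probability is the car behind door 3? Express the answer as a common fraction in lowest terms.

Consider each possible location of the car in turn.
If it is behind door 1 (prior 1/3): the host opened door 1, so this case is ruled out; weight (1/3)·0 = 0.
If it is behind door 2 (prior 1/3): door 1 is available, opened with probability 5/6; weight (1/3)·(5/6) = 5/18.
If it is behind door 3 (prior 1/3): only door 1 is available, probability 1; weight (1/3)·1 = 1/3.
The weights sum to 11/18.
So P(the car behind door 3 | the host opened door 1) = (1/3) / (11/18) = 6/11.

6/11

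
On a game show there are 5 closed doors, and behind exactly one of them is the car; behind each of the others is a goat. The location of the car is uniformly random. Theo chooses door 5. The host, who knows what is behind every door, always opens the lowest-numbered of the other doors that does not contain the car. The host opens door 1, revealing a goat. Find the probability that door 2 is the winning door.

Apply Bayes' rule, conditioning on where the car actually is.
If it is behind door 1 (prior 1/5): the host opened door 1, so this case is ruled out; weight (1/5)·0 = 0.
If it is behind any of doors 2, 3, 4, and 5 (prior 1/5 each): door 1 is the lowest-numbered option available, probability 1; weight (1/5)·1 = 1/5 each.
The weights sum to 4/5.
So P(the car behind door 2 | the host opened door 1) = (1/5) / (4/5) = 1/4.

1/4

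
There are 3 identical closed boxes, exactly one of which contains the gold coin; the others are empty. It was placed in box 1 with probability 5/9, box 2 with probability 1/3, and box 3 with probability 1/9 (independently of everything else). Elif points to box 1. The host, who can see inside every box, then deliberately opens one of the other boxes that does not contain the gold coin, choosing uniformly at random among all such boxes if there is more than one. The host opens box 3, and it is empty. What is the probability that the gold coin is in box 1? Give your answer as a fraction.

Apply Bayes' rule, conditioning on where the gold coin actually is.
If it is in box 1 (prior 5/9): the host has 2 equally likely choices, so probability 1/2; weight (5/9)·(1/2) = 5/18.
If it is in box 2 (prior 1/3): the host has no choice, probability 1; weight (1/3)·1 = 1/3.
If it is in box 3 (prior 1/9): the host opened box 3, so this case is ruled out; weight (1/9)·0 = 0.
The weights sum to 11/18.
So P(the gold coin in box 1 | the host opened box 3) = (5/18) / (11/18) = 5/11.

5/11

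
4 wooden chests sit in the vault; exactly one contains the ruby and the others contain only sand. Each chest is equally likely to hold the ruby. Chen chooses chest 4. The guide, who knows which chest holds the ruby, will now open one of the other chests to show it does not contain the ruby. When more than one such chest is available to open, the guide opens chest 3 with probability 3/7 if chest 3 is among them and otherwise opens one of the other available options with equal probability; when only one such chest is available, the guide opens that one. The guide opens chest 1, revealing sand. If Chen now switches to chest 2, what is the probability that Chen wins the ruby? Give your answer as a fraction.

8/19

Condition on the true location of the ruby.
If it is in chest 1 (prior 1/4): the guide opened chest 1, so this case is ruled out; weight (1/4)·0 = 0.
If it is in chest 2 (prior 1/4): chest 3 is available but not opened, probability 4/7; weight (1/4)·(4/7) = 1/7.
If it is in chest 3 (prior 1/4): chest 3 holds the prize so is unavailable; the guide chooses uniformly among the 2 others, probability 1/2; weight (1/4)·(1/2) = 1/8.
If it is in chest 4 (prior 1/4): chest 3 is available but not opened; chest 1 gets probability (1 − 3/7)/2 = 2/7; weight (1/4)·(2/7) = 1/14.
The weights sum to 19/56.
So P(the ruby in chest 2 | the guide opened chest 1) = (1/7) / (19/56) = 8/19.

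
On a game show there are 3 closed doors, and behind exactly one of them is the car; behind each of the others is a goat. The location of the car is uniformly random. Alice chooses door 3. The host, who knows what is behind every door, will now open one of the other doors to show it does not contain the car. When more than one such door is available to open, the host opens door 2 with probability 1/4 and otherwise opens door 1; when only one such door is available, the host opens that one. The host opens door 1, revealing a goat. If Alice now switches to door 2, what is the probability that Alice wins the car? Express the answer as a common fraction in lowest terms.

4/7

Apply Bayes' rule, conditioning on where the car actually is.
If it is behind door 1 (prior 1/3): the host opened door 1, so this case is ruled out; weight (1/3)·0 = 0.
If it is behind door 2 (prior 1/3): only door 1 is available, probability 1; weight (1/3)·1 = 1/3.
If it is behind door 3 (prior 1/3): door 2 is available but not opened, probability 3/4; weight (1/3)·(3/4) = 1/4.
The weights sum to 7/12.
So P(the car behind door 2 | the host opened door 1) = (1/3) / (7/12) = 4/7.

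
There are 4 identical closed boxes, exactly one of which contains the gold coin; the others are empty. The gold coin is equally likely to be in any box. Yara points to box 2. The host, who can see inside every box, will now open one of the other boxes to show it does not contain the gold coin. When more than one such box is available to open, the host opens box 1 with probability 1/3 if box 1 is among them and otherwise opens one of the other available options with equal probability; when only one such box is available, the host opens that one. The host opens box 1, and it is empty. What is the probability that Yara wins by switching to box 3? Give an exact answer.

1/3

Apply Bayes' rule, conditioning on where the gold coin actually is.
If it is in box 1 (prior 1/4): the host opened box 1, so this case is ruled out; weight (1/4)·0 = 0.
If it is in any of boxes 2, 3, and 4 (prior 1/4 each): box 1 is available, opened with probability 1/3; weight (1/4)·(1/3) = 1/12 each.
The weights sum to 1/4.
So P(the gold coin in box 3 | the host opened box 1) = (1/12) / (1/4) = 1/3.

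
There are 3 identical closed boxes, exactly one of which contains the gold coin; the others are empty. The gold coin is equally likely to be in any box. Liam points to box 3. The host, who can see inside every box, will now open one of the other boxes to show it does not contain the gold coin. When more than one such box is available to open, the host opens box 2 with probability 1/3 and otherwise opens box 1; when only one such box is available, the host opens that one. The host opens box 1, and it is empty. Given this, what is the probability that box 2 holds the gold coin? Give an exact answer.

3/5

Apply Bayes' rule, conditioning on where the gold coin actually is.
If it is in box 1 (prior 1/3): the host opened box 1, so this case is ruled out; weight (1/3)·0 = 0.
If it is in box 2 (prior 1/3): only box 1 is available, probability 1; weight (1/3)·1 = 1/3.
If it is in box 3 (prior 1/3): box 2 is available but not opened, probability 2/3; weight (1/3)·(2/3) = 2/9.
The weights sum to 5/9.
So P(the gold coin in box 2 | the host opened box 1) = (1/3) / (5/9) = 3/5.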